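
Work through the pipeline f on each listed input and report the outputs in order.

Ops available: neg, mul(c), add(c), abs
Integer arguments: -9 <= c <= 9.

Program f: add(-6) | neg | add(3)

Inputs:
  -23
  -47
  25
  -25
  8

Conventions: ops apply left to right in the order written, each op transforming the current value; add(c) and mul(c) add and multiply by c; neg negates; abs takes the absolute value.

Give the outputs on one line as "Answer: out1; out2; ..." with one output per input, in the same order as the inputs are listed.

32; 56; -16; 34; 1

Execution, op by op:
  -23 -> -29 -> 29 -> 32
  -47 -> -53 -> 53 -> 56
  25 -> 19 -> -19 -> -16
  -25 -> -31 -> 31 -> 34
  8 -> 2 -> -2 -> 1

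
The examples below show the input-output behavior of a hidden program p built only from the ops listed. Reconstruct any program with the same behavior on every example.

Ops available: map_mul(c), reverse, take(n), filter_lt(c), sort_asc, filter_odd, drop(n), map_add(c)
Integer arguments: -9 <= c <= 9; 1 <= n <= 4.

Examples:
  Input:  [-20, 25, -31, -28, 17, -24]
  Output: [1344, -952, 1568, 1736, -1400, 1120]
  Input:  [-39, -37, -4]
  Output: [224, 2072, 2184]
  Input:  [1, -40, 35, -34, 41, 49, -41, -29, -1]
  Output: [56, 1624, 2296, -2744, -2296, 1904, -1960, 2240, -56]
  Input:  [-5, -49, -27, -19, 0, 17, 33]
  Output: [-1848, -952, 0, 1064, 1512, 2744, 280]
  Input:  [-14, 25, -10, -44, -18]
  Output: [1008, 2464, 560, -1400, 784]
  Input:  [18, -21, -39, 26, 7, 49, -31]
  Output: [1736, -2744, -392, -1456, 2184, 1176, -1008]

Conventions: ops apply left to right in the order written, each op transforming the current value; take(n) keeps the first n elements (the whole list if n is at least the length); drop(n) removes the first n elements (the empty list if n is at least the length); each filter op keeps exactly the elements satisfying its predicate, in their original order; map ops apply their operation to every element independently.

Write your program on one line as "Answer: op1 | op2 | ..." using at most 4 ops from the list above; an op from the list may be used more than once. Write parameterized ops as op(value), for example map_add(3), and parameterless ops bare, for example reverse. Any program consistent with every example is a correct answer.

map_mul(2) | reverse | map_mul(-4) | map_mul(7)

Check, running the answer program on each example:
  [-20, 25, -31, -28, 17, -24] -> [-40, 50, -62, -56, 34, -48] -> [-48, 34, -56, -62, 50, -40] -> [192, -136, 224, 248, -200, 160] -> [1344, -952, 1568, 1736, -1400, 1120]
  [-39, -37, -4] -> [-78, -74, -8] -> [-8, -74, -78] -> [32, 296, 312] -> [224, 2072, 2184]
  [1, -40, 35, -34, 41, 49, -41, -29, -1] -> [2, -80, 70, -68, 82, 98, -82, -58, -2] -> [-2, -58, -82, 98, 82, -68, 70, -80, 2] -> [8, 232, 328, -392, -328, 272, -280, 320, -8] -> [56, 1624, 2296, -2744, -2296, 1904, -1960, 2240, -56]
  [-5, -49, -27, -19, 0, 17, 33] -> [-10, -98, -54, -38, 0, 34, 66] -> [66, 34, 0, -38, -54, -98, -10] -> [-264, -136, 0, 152, 216, 392, 40] -> [-1848, -952, 0, 1064, 1512, 2744, 280]
  [-14, 25, -10, -44, -18] -> [-28, 50, -20, -88, -36] -> [-36, -88, -20, 50, -28] -> [144, 352, 80, -200, 112] -> [1008, 2464, 560, -1400, 784]
  [18, -21, -39, 26, 7, 49, -31] -> [36, -42, -78, 52, 14, 98, -62] -> [-62, 98, 14, 52, -78, -42, 36] -> [248, -392, -56, -208, 312, 168, -144] -> [1736, -2744, -392, -1456, 2184, 1176, -1008]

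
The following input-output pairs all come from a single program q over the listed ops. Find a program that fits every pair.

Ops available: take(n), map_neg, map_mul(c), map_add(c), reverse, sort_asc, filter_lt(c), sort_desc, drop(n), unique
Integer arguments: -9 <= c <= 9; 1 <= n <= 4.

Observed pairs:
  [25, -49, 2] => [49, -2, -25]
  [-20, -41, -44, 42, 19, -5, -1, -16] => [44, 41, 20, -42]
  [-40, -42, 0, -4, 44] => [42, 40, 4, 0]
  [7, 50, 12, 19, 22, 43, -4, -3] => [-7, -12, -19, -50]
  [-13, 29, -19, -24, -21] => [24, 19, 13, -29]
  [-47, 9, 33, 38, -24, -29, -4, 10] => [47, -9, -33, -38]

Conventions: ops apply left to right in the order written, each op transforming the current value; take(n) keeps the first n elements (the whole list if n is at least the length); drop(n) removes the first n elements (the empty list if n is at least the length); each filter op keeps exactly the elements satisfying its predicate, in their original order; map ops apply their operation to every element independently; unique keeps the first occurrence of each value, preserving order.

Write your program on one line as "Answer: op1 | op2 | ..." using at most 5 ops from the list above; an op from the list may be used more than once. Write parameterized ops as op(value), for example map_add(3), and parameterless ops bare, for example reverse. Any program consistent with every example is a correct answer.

take(4) | map_neg | sort_asc | sort_desc

Check, running the answer program on each example:
  [25, -49, 2] -> [25, -49, 2] -> [-25, 49, -2] -> [-25, -2, 49] -> [49, -2, -25]
  [-20, -41, -44, 42, 19, -5, -1, -16] -> [-20, -41, -44, 42] -> [20, 41, 44, -42] -> [-42, 20, 41, 44] -> [44, 41, 20, -42]
  [-40, -42, 0, -4, 44] -> [-40, -42, 0, -4] -> [40, 42, 0, 4] -> [0, 4, 40, 42] -> [42, 40, 4, 0]
  [7, 50, 12, 19, 22, 43, -4, -3] -> [7, 50, 12, 19] -> [-7, -50, -12, -19] -> [-50, -19, -12, -7] -> [-7, -12, -19, -50]
  [-13, 29, -19, -24, -21] -> [-13, 29, -19, -24] -> [13, -29, 19, 24] -> [-29, 13, 19, 24] -> [24, 19, 13, -29]
  [-47, 9, 33, 38, -24, -29, -4, 10] -> [-47, 9, 33, 38] -> [47, -9, -33, -38] -> [-38, -33, -9, 47] -> [47, -9, -33, -38]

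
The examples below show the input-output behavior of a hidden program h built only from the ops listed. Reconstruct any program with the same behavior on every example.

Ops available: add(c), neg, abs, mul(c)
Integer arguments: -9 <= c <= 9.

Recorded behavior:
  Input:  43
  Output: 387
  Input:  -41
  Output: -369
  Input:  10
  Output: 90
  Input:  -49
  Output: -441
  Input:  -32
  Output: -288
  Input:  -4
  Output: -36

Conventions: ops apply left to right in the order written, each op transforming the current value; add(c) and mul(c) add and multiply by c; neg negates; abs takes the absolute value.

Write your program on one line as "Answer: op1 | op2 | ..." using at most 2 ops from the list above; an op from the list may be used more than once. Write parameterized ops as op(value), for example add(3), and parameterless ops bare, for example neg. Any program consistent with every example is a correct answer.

mul(-9) | neg

Check, running the answer program on each example:
  43 -> -387 -> 387
  -41 -> 369 -> -369
  10 -> -90 -> 90
  -49 -> 441 -> -441
  -32 -> 288 -> -288
  -4 -> 36 -> -36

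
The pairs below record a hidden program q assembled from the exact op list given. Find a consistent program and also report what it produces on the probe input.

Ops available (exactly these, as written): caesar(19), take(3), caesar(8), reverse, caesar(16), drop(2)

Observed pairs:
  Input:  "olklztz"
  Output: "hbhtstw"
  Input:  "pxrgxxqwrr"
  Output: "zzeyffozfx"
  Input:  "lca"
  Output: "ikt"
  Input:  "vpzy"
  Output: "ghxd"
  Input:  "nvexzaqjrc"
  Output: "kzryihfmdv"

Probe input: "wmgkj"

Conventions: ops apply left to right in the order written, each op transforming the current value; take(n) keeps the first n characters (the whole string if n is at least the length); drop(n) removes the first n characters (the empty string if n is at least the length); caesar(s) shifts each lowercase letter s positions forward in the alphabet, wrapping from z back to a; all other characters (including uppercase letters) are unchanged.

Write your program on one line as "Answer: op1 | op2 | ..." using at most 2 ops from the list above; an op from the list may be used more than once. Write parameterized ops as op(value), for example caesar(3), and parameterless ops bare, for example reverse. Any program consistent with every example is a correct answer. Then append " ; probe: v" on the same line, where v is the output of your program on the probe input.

reverse | caesar(8) ; probe: "rsoue"

Check, running the answer program on each example:
  "olklztz" -> "ztzlklo" -> "hbhtstw"
  "pxrgxxqwrr" -> "rrwqxxgrxp" -> "zzeyffozfx"
  "lca" -> "acl" -> "ikt"
  "vpzy" -> "yzpv" -> "ghxd"
  "nvexzaqjrc" -> "crjqazxevn" -> "kzryihfmdv"
  probe: "wmgkj" -> "jkgmw" -> "rsoue"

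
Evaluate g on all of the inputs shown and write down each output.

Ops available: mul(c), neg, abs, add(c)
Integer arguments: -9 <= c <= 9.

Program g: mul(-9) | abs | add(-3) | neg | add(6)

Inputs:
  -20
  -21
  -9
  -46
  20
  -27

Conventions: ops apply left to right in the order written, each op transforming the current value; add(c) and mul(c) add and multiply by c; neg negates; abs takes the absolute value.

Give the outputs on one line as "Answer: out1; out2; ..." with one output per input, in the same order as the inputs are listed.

-171; -180; -72; -405; -171; -234

Execution, op by op:
  -20 -> 180 -> 180 -> 177 -> -177 -> -171
  -21 -> 189 -> 189 -> 186 -> -186 -> -180
  -9 -> 81 -> 81 -> 78 -> -78 -> -72
  -46 -> 414 -> 414 -> 411 -> -411 -> -405
  20 -> -180 -> 180 -> 177 -> -177 -> -171
  -27 -> 243 -> 243 -> 240 -> -240 -> -234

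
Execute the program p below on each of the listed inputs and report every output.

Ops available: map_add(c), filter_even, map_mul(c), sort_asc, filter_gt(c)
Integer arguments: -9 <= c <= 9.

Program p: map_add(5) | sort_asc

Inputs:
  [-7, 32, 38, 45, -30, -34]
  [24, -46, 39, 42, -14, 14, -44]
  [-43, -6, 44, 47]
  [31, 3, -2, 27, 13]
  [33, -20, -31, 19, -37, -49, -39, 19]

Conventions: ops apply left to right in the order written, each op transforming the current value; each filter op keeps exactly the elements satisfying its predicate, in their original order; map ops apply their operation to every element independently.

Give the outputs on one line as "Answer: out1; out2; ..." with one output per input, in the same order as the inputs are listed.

Execution, op by op:
  [-7, 32, 38, 45, -30, -34] -> [-2, 37, 43, 50, -25, -29] -> [-29, -25, -2, 37, 43, 50]
  [24, -46, 39, 42, -14, 14, -44] -> [29, -41, 44, 47, -9, 19, -39] -> [-41, -39, -9, 19, 29, 44, 47]
  [-43, -6, 44, 47] -> [-38, -1, 49, 52] -> [-38, -1, 49, 52]
  [31, 3, -2, 27, 13] -> [36, 8, 3, 32, 18] -> [3, 8, 18, 32, 36]
  [33, -20, -31, 19, -37, -49, -39, 19] -> [38, -15, -26, 24, -32, -44, -34, 24] -> [-44, -34, -32, -26, -15, 24, 24, 38]

[-29, -25, -2, 37, 43, 50]; [-41, -39, -9, 19, 29, 44, 47]; [-38, -1, 49, 52]; [3, 8, 18, 32, 36]; [-44, -34, -32, -26, -15, 24, 24, 38]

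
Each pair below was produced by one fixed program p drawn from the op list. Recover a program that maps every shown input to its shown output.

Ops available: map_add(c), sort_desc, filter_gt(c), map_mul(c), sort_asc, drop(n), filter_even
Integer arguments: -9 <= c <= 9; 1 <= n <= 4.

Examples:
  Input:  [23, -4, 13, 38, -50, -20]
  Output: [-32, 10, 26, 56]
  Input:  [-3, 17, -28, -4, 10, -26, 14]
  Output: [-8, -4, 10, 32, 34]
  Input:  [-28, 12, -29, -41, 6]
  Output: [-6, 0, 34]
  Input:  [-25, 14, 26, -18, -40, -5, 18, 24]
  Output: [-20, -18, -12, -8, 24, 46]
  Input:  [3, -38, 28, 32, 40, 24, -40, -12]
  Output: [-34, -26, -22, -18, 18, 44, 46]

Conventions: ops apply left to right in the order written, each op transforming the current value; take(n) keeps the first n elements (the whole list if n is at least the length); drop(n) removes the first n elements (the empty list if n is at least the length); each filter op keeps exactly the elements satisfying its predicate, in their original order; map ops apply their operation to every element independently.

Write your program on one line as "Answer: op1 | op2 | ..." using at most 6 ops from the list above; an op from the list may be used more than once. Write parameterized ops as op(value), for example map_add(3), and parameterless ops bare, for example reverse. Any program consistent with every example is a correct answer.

map_add(2) | map_mul(-1) | filter_even | map_add(8) | sort_asc

Check, running the answer program on each example:
  [23, -4, 13, 38, -50, -20] -> [25, -2, 15, 40, -48, -18] -> [-25, 2, -15, -40, 48, 18] -> [2, -40, 48, 18] -> [10, -32, 56, 26] -> [-32, 10, 26, 56]
  [-3, 17, -28, -4, 10, -26, 14] -> [-1, 19, -26, -2, 12, -24, 16] -> [1, -19, 26, 2, -12, 24, -16] -> [26, 2, -12, 24, -16] -> [34, 10, -4, 32, -8] -> [-8, -4, 10, 32, 34]
  [-28, 12, -29, -41, 6] -> [-26, 14, -27, -39, 8] -> [26, -14, 27, 39, -8] -> [26, -14, -8] -> [34, -6, 0] -> [-6, 0, 34]
  [-25, 14, 26, -18, -40, -5, 18, 24] -> [-23, 16, 28, -16, -38, -3, 20, 26] -> [23, -16, -28, 16, 38, 3, -20, -26] -> [-16, -28, 16, 38, -20, -26] -> [-8, -20, 24, 46, -12, -18] -> [-20, -18, -12, -8, 24, 46]
  [3, -38, 28, 32, 40, 24, -40, -12] -> [5, -36, 30, 34, 42, 26, -38, -10] -> [-5, 36, -30, -34, -42, -26, 38, 10] -> [36, -30, -34, -42, -26, 38, 10] -> [44, -22, -26, -34, -18, 46, 18] -> [-34, -26, -22, -18, 18, 44, 46]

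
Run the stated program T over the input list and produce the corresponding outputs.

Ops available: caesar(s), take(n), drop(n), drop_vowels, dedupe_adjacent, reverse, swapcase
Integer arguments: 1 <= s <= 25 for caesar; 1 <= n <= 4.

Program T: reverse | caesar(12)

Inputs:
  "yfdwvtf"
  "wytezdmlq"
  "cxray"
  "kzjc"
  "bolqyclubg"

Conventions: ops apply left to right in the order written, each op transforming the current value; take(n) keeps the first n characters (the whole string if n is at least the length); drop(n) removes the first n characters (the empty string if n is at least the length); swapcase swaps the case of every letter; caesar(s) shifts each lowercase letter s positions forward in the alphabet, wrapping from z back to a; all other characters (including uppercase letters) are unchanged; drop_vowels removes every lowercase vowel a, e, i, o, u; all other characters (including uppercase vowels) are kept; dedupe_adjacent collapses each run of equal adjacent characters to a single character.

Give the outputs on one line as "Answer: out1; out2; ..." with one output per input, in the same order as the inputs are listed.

Execution, op by op:
  "yfdwvtf" -> "ftvwdfy" -> "rfhiprk"
  "wytezdmlq" -> "qlmdzetyw" -> "cxyplqfki"
  "cxray" -> "yarxc" -> "kmdjo"
  "kzjc" -> "cjzk" -> "ovlw"
  "bolqyclubg" -> "gbulcyqlob" -> "sngxokcxan"

"rfhiprk"; "cxyplqfki"; "kmdjo"; "ovlw"; "sngxokcxan"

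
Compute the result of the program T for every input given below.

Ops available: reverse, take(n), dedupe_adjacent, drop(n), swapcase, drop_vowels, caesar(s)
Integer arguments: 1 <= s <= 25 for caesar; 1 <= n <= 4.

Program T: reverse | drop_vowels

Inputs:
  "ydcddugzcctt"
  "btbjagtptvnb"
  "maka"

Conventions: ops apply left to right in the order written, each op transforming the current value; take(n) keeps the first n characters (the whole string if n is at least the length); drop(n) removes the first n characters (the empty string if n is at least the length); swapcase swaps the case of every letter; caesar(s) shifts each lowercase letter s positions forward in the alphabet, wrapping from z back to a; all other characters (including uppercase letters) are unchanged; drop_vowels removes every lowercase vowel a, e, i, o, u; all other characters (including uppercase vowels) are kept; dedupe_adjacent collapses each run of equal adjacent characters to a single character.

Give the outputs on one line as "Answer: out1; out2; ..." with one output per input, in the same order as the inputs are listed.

"ttcczgddcdy"; "bnvtptgjbtb"; "km"

Execution, op by op:
  "ydcddugzcctt" -> "ttcczguddcdy" -> "ttcczgddcdy"
  "btbjagtptvnb" -> "bnvtptgajbtb" -> "bnvtptgjbtb"
  "maka" -> "akam" -> "km"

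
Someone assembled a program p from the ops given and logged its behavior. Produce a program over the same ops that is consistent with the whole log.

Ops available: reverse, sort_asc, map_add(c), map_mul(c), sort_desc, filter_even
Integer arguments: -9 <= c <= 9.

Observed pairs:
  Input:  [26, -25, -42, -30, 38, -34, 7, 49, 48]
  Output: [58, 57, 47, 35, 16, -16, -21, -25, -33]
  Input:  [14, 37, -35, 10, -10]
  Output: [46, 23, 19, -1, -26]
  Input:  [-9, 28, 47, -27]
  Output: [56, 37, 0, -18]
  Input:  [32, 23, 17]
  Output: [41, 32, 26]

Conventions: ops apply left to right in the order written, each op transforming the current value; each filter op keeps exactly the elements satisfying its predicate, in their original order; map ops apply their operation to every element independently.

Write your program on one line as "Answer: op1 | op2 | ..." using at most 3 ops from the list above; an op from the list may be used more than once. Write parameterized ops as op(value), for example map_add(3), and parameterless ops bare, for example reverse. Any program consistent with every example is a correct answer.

reverse | sort_desc | map_add(9)

Check, running the answer program on each example:
  [26, -25, -42, -30, 38, -34, 7, 49, 48] -> [48, 49, 7, -34, 38, -30, -42, -25, 26] -> [49, 48, 38, 26, 7, -25, -30, -34, -42] -> [58, 57, 47, 35, 16, -16, -21, -25, -33]
  [14, 37, -35, 10, -10] -> [-10, 10, -35, 37, 14] -> [37, 14, 10, -10, -35] -> [46, 23, 19, -1, -26]
  [-9, 28, 47, -27] -> [-27, 47, 28, -9] -> [47, 28, -9, -27] -> [56, 37, 0, -18]
  [32, 23, 17] -> [17, 23, 32] -> [32, 23, 17] -> [41, 32, 26]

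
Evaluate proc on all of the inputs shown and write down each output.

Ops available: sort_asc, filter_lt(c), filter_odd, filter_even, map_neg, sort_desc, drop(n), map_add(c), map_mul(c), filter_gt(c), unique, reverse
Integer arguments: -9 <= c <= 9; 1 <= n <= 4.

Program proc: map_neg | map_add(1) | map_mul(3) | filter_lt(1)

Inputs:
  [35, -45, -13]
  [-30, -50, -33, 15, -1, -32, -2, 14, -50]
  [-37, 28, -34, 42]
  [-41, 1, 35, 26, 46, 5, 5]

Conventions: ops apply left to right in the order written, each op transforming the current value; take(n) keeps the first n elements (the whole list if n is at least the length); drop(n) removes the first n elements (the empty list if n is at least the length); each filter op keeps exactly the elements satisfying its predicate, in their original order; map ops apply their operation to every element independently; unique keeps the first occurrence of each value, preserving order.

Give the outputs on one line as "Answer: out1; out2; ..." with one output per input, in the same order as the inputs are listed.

Execution, op by op:
  [35, -45, -13] -> [-35, 45, 13] -> [-34, 46, 14] -> [-102, 138, 42] -> [-102]
  [-30, -50, -33, 15, -1, -32, -2, 14, -50] -> [30, 50, 33, -15, 1, 32, 2, -14, 50] -> [31, 51, 34, -14, 2, 33, 3, -13, 51] -> [93, 153, 102, -42, 6, 99, 9, -39, 153] -> [-42, -39]
  [-37, 28, -34, 42] -> [37, -28, 34, -42] -> [38, -27, 35, -41] -> [114, -81, 105, -123] -> [-81, -123]
  [-41, 1, 35, 26, 46, 5, 5] -> [41, -1, -35, -26, -46, -5, -5] -> [42, 0, -34, -25, -45, -4, -4] -> [126, 0, -102, -75, -135, -12, -12] -> [0, -102, -75, -135, -12, -12]

[-102]; [-42, -39]; [-81, -123]; [0, -102, -75, -135, -12, -12]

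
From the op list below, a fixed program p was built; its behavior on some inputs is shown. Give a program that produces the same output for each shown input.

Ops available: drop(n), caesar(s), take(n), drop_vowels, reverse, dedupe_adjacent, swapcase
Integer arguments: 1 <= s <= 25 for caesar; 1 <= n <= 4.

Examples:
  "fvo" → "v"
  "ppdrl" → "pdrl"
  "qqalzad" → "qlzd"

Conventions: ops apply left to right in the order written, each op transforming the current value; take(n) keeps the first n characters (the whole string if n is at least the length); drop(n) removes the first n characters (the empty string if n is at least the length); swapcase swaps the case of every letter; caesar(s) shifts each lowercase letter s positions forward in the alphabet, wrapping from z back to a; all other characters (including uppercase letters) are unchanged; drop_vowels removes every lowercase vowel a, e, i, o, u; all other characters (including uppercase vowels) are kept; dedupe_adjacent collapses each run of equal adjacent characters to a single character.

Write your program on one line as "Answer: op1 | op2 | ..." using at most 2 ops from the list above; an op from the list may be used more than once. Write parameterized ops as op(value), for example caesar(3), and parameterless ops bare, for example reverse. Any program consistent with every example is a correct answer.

drop(1) | drop_vowels

Check, running the answer program on each example:
  "fvo" -> "vo" -> "v"
  "ppdrl" -> "pdrl" -> "pdrl"
  "qqalzad" -> "qalzad" -> "qlzd"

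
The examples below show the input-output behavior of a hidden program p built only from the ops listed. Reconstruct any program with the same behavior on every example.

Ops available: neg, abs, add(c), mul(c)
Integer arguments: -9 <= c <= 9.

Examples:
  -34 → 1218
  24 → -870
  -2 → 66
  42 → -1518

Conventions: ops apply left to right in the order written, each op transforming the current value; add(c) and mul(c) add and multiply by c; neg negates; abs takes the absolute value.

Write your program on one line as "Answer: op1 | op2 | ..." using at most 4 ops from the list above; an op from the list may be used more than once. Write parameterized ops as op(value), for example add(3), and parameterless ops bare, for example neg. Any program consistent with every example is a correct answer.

add(1) | mul(6) | add(-5) | mul(-6)

Check, running the answer program on each example:
  -34 -> -33 -> -198 -> -203 -> 1218
  24 -> 25 -> 150 -> 145 -> -870
  -2 -> -1 -> -6 -> -11 -> 66
  42 -> 43 -> 258 -> 253 -> -1518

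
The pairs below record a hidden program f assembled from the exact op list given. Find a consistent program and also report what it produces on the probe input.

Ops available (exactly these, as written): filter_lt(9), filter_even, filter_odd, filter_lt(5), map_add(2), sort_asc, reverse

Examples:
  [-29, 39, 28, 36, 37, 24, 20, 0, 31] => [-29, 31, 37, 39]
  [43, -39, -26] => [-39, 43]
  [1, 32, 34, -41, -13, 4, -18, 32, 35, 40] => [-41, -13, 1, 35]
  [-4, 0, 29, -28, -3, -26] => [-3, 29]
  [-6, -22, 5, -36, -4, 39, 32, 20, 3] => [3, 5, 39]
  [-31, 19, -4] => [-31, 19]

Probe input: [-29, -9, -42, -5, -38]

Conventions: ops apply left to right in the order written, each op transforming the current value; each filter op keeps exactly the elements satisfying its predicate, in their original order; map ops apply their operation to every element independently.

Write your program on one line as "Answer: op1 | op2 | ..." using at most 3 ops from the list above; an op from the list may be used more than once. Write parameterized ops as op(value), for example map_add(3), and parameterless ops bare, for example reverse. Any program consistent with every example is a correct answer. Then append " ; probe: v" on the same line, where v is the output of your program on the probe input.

reverse | sort_asc | filter_odd ; probe: [-29, -9, -5]

Check, running the answer program on each example:
  [-29, 39, 28, 36, 37, 24, 20, 0, 31] -> [31, 0, 20, 24, 37, 36, 28, 39, -29] -> [-29, 0, 20, 24, 28, 31, 36, 37, 39] -> [-29, 31, 37, 39]
  [43, -39, -26] -> [-26, -39, 43] -> [-39, -26, 43] -> [-39, 43]
  [1, 32, 34, -41, -13, 4, -18, 32, 35, 40] -> [40, 35, 32, -18, 4, -13, -41, 34, 32, 1] -> [-41, -18, -13, 1, 4, 32, 32, 34, 35, 40] -> [-41, -13, 1, 35]
  [-4, 0, 29, -28, -3, -26] -> [-26, -3, -28, 29, 0, -4] -> [-28, -26, -4, -3, 0, 29] -> [-3, 29]
  [-6, -22, 5, -36, -4, 39, 32, 20, 3] -> [3, 20, 32, 39, -4, -36, 5, -22, -6] -> [-36, -22, -6, -4, 3, 5, 20, 32, 39] -> [3, 5, 39]
  [-31, 19, -4] -> [-4, 19, -31] -> [-31, -4, 19] -> [-31, 19]
  probe: [-29, -9, -42, -5, -38] -> [-38, -5, -42, -9, -29] -> [-42, -38, -29, -9, -5] -> [-29, -9, -5]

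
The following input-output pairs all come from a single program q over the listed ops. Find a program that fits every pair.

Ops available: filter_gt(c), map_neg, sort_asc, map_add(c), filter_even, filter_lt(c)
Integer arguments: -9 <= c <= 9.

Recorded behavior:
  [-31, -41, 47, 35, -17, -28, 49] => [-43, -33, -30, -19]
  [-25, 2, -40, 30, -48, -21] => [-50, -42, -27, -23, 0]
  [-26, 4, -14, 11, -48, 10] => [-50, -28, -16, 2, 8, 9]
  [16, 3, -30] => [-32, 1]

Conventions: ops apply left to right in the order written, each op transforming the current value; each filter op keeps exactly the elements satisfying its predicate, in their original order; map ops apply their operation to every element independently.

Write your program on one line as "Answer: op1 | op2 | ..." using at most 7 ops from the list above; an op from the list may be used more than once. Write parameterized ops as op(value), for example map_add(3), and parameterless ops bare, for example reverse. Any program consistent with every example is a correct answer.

map_neg | map_add(7) | filter_gt(-5) | map_neg | sort_asc | map_add(5)

Check, running the answer program on each example:
  [-31, -41, 47, 35, -17, -28, 49] -> [31, 41, -47, -35, 17, 28, -49] -> [38, 48, -40, -28, 24, 35, -42] -> [38, 48, 24, 35] -> [-38, -48, -24, -35] -> [-48, -38, -35, -24] -> [-43, -33, -30, -19]
  [-25, 2, -40, 30, -48, -21] -> [25, -2, 40, -30, 48, 21] -> [32, 5, 47, -23, 55, 28] -> [32, 5, 47, 55, 28] -> [-32, -5, -47, -55, -28] -> [-55, -47, -32, -28, -5] -> [-50, -42, -27, -23, 0]
  [-26, 4, -14, 11, -48, 10] -> [26, -4, 14, -11, 48, -10] -> [33, 3, 21, -4, 55, -3] -> [33, 3, 21, -4, 55, -3] -> [-33, -3, -21, 4, -55, 3] -> [-55, -33, -21, -3, 3, 4] -> [-50, -28, -16, 2, 8, 9]
  [16, 3, -30] -> [-16, -3, 30] -> [-9, 4, 37] -> [4, 37] -> [-4, -37] -> [-37, -4] -> [-32, 1]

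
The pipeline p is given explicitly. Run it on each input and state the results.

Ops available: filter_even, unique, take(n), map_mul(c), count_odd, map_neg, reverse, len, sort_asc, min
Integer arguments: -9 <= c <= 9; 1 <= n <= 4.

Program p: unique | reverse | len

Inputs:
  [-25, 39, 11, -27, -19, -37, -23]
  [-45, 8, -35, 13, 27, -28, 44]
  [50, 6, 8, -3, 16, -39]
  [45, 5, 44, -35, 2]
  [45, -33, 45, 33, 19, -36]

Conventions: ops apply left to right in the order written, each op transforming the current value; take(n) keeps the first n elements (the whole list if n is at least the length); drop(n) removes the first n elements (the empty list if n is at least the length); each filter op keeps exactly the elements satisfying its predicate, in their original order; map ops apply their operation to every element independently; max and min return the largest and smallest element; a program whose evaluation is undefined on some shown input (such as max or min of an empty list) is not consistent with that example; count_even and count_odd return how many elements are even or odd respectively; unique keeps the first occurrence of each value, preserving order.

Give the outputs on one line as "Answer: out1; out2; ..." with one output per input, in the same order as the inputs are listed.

Execution, op by op:
  [-25, 39, 11, -27, -19, -37, -23] -> [-25, 39, 11, -27, -19, -37, -23] -> [-23, -37, -19, -27, 11, 39, -25] -> 7
  [-45, 8, -35, 13, 27, -28, 44] -> [-45, 8, -35, 13, 27, -28, 44] -> [44, -28, 27, 13, -35, 8, -45] -> 7
  [50, 6, 8, -3, 16, -39] -> [50, 6, 8, -3, 16, -39] -> [-39, 16, -3, 8, 6, 50] -> 6
  [45, 5, 44, -35, 2] -> [45, 5, 44, -35, 2] -> [2, -35, 44, 5, 45] -> 5
  [45, -33, 45, 33, 19, -36] -> [45, -33, 33, 19, -36] -> [-36, 19, 33, -33, 45] -> 5

7; 7; 6; 5; 5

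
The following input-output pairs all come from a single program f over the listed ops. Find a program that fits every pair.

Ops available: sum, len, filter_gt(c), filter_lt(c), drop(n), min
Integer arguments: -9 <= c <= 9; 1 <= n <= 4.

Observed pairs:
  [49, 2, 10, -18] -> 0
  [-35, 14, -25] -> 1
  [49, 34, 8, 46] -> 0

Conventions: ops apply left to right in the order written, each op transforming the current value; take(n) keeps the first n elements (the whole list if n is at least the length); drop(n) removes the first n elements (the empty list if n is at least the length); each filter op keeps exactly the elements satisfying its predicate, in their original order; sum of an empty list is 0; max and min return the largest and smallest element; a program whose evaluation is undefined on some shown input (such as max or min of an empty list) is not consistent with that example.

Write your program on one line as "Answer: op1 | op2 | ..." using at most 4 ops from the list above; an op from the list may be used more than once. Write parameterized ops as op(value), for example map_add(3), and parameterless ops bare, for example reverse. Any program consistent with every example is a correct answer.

filter_lt(2) | drop(1) | len

Check, running the answer program on each example:
  [49, 2, 10, -18] -> [-18] -> [] -> 0
  [-35, 14, -25] -> [-35, -25] -> [-25] -> 1
  [49, 34, 8, 46] -> [] -> [] -> 0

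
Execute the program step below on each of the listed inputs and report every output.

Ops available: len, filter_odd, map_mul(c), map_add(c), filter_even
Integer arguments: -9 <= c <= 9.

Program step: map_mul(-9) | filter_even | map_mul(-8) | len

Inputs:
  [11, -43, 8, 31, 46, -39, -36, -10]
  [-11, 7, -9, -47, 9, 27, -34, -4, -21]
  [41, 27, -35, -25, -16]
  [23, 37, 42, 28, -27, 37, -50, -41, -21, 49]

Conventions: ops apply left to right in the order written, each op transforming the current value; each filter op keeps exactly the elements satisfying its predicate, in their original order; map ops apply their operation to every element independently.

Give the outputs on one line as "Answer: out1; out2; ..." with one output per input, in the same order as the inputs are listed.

4; 2; 1; 3

Execution, op by op:
  [11, -43, 8, 31, 46, -39, -36, -10] -> [-99, 387, -72, -279, -414, 351, 324, 90] -> [-72, -414, 324, 90] -> [576, 3312, -2592, -720] -> 4
  [-11, 7, -9, -47, 9, 27, -34, -4, -21] -> [99, -63, 81, 423, -81, -243, 306, 36, 189] -> [306, 36] -> [-2448, -288] -> 2
  [41, 27, -35, -25, -16] -> [-369, -243, 315, 225, 144] -> [144] -> [-1152] -> 1
  [23, 37, 42, 28, -27, 37, -50, -41, -21, 49] -> [-207, -333, -378, -252, 243, -333, 450, 369, 189, -441] -> [-378, -252, 450] -> [3024, 2016, -3600] -> 3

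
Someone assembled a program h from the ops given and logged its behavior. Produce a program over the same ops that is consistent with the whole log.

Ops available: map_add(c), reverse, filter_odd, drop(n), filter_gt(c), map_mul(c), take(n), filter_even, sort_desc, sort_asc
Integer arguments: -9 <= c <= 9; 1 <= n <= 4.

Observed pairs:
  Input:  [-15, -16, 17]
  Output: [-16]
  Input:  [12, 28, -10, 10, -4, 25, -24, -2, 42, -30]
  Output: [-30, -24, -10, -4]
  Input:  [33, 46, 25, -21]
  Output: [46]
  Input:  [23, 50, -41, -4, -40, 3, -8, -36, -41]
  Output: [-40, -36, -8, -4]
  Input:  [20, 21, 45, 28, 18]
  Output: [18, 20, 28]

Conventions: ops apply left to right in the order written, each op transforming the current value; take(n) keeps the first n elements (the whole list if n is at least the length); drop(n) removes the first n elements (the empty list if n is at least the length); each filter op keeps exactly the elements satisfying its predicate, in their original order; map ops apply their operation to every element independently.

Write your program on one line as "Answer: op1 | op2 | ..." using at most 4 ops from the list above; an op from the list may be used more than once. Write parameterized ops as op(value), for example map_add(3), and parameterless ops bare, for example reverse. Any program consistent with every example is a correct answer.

filter_even | sort_asc | take(4)

Check, running the answer program on each example:
  [-15, -16, 17] -> [-16] -> [-16] -> [-16]
  [12, 28, -10, 10, -4, 25, -24, -2, 42, -30] -> [12, 28, -10, 10, -4, -24, -2, 42, -30] -> [-30, -24, -10, -4, -2, 10, 12, 28, 42] -> [-30, -24, -10, -4]
  [33, 46, 25, -21] -> [46] -> [46] -> [46]
  [23, 50, -41, -4, -40, 3, -8, -36, -41] -> [50, -4, -40, -8, -36] -> [-40, -36, -8, -4, 50] -> [-40, -36, -8, -4]
  [20, 21, 45, 28, 18] -> [20, 28, 18] -> [18, 20, 28] -> [18, 20, 28]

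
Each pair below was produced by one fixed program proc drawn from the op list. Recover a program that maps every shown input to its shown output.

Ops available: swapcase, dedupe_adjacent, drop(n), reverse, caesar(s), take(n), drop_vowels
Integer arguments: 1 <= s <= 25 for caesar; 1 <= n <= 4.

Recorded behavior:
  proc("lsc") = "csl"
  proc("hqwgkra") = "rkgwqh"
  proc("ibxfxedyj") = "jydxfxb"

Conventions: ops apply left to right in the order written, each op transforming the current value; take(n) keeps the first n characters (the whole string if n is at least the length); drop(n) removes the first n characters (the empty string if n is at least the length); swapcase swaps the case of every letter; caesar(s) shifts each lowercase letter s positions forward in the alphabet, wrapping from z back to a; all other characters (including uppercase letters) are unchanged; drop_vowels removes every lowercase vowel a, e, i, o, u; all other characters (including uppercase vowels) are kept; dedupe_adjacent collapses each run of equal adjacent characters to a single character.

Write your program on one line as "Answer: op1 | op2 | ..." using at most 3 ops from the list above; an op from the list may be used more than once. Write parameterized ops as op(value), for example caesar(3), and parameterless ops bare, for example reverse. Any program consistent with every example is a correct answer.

drop_vowels | reverse

Check, running the answer program on each example:
  "lsc" -> "lsc" -> "csl"
  "hqwgkra" -> "hqwgkr" -> "rkgwqh"
  "ibxfxedyj" -> "bxfxdyj" -> "jydxfxb"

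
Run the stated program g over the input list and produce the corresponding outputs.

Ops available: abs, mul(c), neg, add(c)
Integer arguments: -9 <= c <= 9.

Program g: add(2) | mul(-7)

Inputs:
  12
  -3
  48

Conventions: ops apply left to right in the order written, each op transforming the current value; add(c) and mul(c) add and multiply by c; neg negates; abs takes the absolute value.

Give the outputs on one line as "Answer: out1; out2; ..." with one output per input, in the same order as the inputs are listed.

Execution, op by op:
  12 -> 14 -> -98
  -3 -> -1 -> 7
  48 -> 50 -> -350

-98; 7; -350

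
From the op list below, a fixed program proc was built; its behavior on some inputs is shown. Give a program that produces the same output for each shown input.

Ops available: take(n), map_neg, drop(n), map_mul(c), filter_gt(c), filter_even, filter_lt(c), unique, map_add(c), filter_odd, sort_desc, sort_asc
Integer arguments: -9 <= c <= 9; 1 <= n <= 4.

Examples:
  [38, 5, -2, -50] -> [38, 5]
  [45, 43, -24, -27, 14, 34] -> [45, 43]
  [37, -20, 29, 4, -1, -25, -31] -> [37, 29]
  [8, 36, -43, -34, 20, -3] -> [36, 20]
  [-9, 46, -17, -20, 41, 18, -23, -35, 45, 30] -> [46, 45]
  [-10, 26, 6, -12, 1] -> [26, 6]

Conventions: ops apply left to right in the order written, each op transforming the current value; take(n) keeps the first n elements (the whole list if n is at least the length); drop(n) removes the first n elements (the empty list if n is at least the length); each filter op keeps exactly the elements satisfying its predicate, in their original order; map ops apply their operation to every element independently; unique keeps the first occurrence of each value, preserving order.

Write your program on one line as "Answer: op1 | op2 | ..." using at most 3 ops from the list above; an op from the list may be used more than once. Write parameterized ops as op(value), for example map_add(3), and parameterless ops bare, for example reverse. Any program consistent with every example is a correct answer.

sort_desc | filter_gt(4) | take(2)

Check, running the answer program on each example:
  [38, 5, -2, -50] -> [38, 5, -2, -50] -> [38, 5] -> [38, 5]
  [45, 43, -24, -27, 14, 34] -> [45, 43, 34, 14, -24, -27] -> [45, 43, 34, 14] -> [45, 43]
  [37, -20, 29, 4, -1, -25, -31] -> [37, 29, 4, -1, -20, -25, -31] -> [37, 29] -> [37, 29]
  [8, 36, -43, -34, 20, -3] -> [36, 20, 8, -3, -34, -43] -> [36, 20, 8] -> [36, 20]
  [-9, 46, -17, -20, 41, 18, -23, -35, 45, 30] -> [46, 45, 41, 30, 18, -9, -17, -20, -23, -35] -> [46, 45, 41, 30, 18] -> [46, 45]
  [-10, 26, 6, -12, 1] -> [26, 6, 1, -10, -12] -> [26, 6] -> [26, 6]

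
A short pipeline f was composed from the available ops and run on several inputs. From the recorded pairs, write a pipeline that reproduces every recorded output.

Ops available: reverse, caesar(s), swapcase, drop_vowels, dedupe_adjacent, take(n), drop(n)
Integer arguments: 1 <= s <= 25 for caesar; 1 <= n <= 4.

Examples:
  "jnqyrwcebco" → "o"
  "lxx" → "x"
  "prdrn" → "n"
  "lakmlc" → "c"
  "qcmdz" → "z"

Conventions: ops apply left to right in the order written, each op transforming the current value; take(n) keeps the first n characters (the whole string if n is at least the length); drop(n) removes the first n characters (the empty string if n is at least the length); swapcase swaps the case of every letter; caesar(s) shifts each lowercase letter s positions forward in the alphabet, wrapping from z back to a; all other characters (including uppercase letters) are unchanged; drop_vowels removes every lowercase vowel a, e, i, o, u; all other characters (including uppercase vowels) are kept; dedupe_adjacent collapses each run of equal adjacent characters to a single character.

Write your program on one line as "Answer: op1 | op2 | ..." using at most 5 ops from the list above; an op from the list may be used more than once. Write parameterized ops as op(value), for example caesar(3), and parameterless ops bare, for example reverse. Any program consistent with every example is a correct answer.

reverse | swapcase | take(2) | swapcase | take(1)

Check, running the answer program on each example:
  "jnqyrwcebco" -> "ocbecwryqnj" -> "OCBECWRYQNJ" -> "OC" -> "oc" -> "o"
  "lxx" -> "xxl" -> "XXL" -> "XX" -> "xx" -> "x"
  "prdrn" -> "nrdrp" -> "NRDRP" -> "NR" -> "nr" -> "n"
  "lakmlc" -> "clmkal" -> "CLMKAL" -> "CL" -> "cl" -> "c"
  "qcmdz" -> "zdmcq" -> "ZDMCQ" -> "ZD" -> "zd" -> "z"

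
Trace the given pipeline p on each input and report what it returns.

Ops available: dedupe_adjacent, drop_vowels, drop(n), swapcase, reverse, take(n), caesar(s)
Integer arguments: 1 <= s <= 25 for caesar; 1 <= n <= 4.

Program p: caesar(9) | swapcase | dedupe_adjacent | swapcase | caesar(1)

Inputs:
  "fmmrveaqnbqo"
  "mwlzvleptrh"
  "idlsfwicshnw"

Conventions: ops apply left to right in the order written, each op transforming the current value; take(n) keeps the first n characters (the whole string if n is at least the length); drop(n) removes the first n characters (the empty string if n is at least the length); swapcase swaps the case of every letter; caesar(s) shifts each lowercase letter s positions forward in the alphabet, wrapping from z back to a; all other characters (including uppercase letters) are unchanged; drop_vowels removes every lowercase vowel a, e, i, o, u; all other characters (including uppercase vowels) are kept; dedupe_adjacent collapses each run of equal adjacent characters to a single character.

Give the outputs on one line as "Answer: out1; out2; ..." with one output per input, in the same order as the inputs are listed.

Execution, op by op:
  "fmmrveaqnbqo" -> "ovvaenjzwkzx" -> "OVVAENJZWKZX" -> "OVAENJZWKZX" -> "ovaenjzwkzx" -> "pwbfokaxlay"
  "mwlzvleptrh" -> "vfuieunycaq" -> "VFUIEUNYCAQ" -> "VFUIEUNYCAQ" -> "vfuieunycaq" -> "wgvjfvozdbr"
  "idlsfwicshnw" -> "rmubofrlbqwf" -> "RMUBOFRLBQWF" -> "RMUBOFRLBQWF" -> "rmubofrlbqwf" -> "snvcpgsmcrxg"

"pwbfokaxlay"; "wgvjfvozdbr"; "snvcpgsmcrxg"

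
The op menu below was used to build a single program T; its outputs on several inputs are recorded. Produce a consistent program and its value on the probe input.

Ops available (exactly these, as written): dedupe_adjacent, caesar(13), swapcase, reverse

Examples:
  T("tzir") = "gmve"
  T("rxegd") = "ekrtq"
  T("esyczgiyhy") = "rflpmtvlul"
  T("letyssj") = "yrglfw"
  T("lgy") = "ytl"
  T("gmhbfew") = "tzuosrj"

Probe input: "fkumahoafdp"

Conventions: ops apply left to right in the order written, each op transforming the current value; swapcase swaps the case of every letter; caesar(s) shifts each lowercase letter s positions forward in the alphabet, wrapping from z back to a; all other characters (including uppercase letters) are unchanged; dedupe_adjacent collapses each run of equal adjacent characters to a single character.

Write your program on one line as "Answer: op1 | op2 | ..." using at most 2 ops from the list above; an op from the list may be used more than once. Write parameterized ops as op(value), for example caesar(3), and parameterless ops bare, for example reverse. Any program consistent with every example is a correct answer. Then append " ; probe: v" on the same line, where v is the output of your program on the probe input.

dedupe_adjacent | caesar(13) ; probe: "sxhznubnsqc"

Check, running the answer program on each example:
  "tzir" -> "tzir" -> "gmve"
  "rxegd" -> "rxegd" -> "ekrtq"
  "esyczgiyhy" -> "esyczgiyhy" -> "rflpmtvlul"
  "letyssj" -> "letysj" -> "yrglfw"
  "lgy" -> "lgy" -> "ytl"
  "gmhbfew" -> "gmhbfew" -> "tzuosrj"
  probe: "fkumahoafdp" -> "fkumahoafdp" -> "sxhznubnsqc"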